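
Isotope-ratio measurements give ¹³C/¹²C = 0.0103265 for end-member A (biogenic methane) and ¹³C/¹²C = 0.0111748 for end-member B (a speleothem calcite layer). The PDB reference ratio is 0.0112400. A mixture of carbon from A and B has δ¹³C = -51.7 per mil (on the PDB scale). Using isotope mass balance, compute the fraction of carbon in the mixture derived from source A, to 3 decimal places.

δ_A = (0.0103265/0.0112400 − 1)×1000 = (0.918728 − 1)×1000 = -81.272 per mil
δ_B = (0.0111748/0.0112400 − 1)×1000 = (0.994199 − 1)×1000 = -5.801 per mil
f_A = (δ_mix − δ_B)/(δ_A − δ_B) = (-51.7 − (-5.801))/(-81.272 − (-5.801))
f_A = -45.899 / -75.472 = 0.6082

0.608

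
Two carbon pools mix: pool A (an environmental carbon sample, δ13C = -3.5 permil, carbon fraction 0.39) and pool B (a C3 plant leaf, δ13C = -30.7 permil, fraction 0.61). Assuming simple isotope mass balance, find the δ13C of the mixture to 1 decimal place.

-20.1 permil

δ_mix = f_A·δ_A + f_B·δ_B
δ_mix = 0.39 × (-3.5) + 0.61 × (-30.7)
δ_mix = -1.36 + -18.73 = -20.09 permil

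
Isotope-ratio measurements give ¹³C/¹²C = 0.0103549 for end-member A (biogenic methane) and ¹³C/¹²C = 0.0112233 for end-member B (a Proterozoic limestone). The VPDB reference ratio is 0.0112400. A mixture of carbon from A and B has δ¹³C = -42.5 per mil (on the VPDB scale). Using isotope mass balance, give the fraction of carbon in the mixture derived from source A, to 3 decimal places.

0.531

δ_A = (0.0103549/0.0112400 − 1)×1000 = (0.921254 − 1)×1000 = -78.746 per mil
δ_B = (0.0112233/0.0112400 − 1)×1000 = (0.998514 − 1)×1000 = -1.486 per mil
f_A = (δ_mix − δ_B)/(δ_A − δ_B) = (-42.5 − (-1.486))/(-78.746 − (-1.486))
f_A = -41.014 / -77.260 = 0.5309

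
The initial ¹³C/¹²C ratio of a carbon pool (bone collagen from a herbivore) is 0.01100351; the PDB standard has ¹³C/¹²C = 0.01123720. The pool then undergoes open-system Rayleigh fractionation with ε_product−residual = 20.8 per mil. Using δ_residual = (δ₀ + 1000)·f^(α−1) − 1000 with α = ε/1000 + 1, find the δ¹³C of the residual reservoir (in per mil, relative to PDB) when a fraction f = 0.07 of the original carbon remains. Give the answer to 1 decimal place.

-73.5 per mil

δ₀ = (0.01100351/0.01123720 − 1)×1000 = (0.979204 − 1)×1000 = -20.796 per mil
α − 1 = ε/1000 = 0.0208
f^(α−1) = 0.07^(0.0208) = 0.946189
δ_res = (-20.796 + 1000) × 0.946189 − 1000 = 926.512 − 1000 = -73.49 per mil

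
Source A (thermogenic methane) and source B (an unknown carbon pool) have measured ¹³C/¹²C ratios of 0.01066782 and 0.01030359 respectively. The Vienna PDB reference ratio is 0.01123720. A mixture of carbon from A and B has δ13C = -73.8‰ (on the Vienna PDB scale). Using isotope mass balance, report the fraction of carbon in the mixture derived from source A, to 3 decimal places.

0.286

δ_A = (0.01066782/0.01123720 − 1)×1000 = (0.949331 − 1)×1000 = -50.669‰
δ_B = (0.01030359/0.01123720 − 1)×1000 = (0.916918 − 1)×1000 = -83.082‰
f_A = (δ_mix − δ_B)/(δ_A − δ_B) = (-73.8 − (-83.082))/(-50.669 − (-83.082))
f_A = 9.282 / 32.413 = 0.2864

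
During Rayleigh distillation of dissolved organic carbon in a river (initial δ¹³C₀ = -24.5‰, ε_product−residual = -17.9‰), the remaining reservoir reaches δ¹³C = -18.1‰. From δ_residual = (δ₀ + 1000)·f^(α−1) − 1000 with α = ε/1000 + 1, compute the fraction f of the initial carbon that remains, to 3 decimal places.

0.694

α − 1 = ε/1000 = -0.0179
(δ_res + 1000)/(δ₀ + 1000) = (-18.1 + 1000)/(-24.5 + 1000) = 981.9/975.5 = 1.006561
f = 1.006561^(1/-0.0179) = exp(ln(1.006561)/-0.0179) = exp(0.00654/-0.0179)
f = exp(-0.3653) = 0.6940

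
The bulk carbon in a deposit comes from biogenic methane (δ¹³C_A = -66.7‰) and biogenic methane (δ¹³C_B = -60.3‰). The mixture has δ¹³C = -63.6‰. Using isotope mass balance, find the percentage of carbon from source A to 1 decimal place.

δ_mix = f_A·δ_A + (1 − f_A)·δ_B  ⇒  f_A = (δ_mix − δ_B)/(δ_A − δ_B)
f_A = (-63.6 − (-60.3)) / (-66.7 − (-60.3))
f_A = -3.3 / -6.4 = 0.5156

51.6%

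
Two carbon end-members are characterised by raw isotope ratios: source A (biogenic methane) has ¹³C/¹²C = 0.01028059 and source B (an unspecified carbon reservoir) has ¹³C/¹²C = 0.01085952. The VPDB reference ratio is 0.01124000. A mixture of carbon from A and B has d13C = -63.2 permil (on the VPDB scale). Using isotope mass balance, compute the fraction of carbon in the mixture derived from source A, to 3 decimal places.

0.570

δ_A = (0.01028059/0.01124000 − 1)×1000 = (0.914643 − 1)×1000 = -85.357 permil
δ_B = (0.01085952/0.01124000 − 1)×1000 = (0.966149 − 1)×1000 = -33.851 permil
f_A = (δ_mix − δ_B)/(δ_A − δ_B) = (-63.2 − (-33.851))/(-85.357 − (-33.851))
f_A = -29.349 / -51.506 = 0.5698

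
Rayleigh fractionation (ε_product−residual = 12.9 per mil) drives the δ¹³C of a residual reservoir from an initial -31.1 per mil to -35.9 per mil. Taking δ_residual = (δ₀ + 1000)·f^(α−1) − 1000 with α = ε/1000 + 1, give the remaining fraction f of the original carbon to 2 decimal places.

α − 1 = ε/1000 = 0.0129
(δ_res + 1000)/(δ₀ + 1000) = (-35.9 + 1000)/(-31.1 + 1000) = 964.1/968.9 = 0.995046
f = 0.995046^(1/0.0129) = exp(ln(0.995046)/0.0129) = exp(-0.00497/0.0129)
f = exp(-0.3850) = 0.6805

0.68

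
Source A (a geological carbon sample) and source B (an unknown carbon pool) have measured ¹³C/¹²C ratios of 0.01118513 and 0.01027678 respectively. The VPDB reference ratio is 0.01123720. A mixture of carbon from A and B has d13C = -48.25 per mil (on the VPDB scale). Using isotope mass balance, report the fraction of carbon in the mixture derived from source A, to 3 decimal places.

0.460

δ_A = (0.01118513/0.01123720 − 1)×1000 = (0.995366 − 1)×1000 = -4.634 per mil
δ_B = (0.01027678/0.01123720 − 1)×1000 = (0.914532 − 1)×1000 = -85.468 per mil
f_A = (δ_mix − δ_B)/(δ_A − δ_B) = (-48.25 − (-85.468))/(-4.634 − (-85.468))
f_A = 37.218 / 80.834 = 0.4604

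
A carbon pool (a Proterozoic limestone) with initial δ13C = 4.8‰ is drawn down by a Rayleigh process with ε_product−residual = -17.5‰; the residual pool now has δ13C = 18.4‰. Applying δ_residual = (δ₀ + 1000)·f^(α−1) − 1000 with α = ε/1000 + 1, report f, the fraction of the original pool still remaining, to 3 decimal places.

α − 1 = ε/1000 = -0.0175
(δ_res + 1000)/(δ₀ + 1000) = (18.4 + 1000)/(4.8 + 1000) = 1018.4/1004.8 = 1.013535
f = 1.013535^(1/-0.0175) = exp(ln(1.013535)/-0.0175) = exp(0.01344/-0.0175)
f = exp(-0.7682) = 0.4638

0.464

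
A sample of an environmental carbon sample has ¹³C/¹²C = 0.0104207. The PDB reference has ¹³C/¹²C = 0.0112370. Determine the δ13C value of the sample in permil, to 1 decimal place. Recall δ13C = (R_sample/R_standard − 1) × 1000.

δ13C = (R_sample / R_standard − 1) × 1000
R_sample / R_standard = 0.0104207 / 0.0112370 = 0.927356
δ13C = (0.927356 − 1) × 1000 = -72.64 permil

-72.6 permil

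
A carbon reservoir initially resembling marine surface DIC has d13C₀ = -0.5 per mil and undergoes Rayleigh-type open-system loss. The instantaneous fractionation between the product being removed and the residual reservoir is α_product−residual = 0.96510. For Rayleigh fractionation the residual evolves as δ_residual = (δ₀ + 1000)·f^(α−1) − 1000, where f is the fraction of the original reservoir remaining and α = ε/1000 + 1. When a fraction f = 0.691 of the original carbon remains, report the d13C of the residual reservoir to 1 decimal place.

12.5 per mil

Rayleigh residual: δ_res = (δ₀ + 1000)·f^(α−1) − 1000
α − 1 = -0.03490
f^(α−1) = 0.691^(-0.03490) = 1.012983
δ_res = (-0.5 + 1000) × 1.012983 − 1000 = 1012.477 − 1000 = 12.48 per mil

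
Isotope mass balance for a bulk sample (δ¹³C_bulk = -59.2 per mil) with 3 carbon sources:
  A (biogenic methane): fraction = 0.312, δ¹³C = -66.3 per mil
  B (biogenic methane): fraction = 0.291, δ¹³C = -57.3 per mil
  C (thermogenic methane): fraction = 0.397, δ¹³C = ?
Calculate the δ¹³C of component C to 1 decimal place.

-55.0 per mil

Isotope mass balance: δ_bulk = Σ fᵢ·δᵢ.
-59.2 = 0.312×(-66.3) + 0.291×(-57.3) + 0.397×δ_C
0.397·δ_C = -59.2 − (-37.360) = -21.840
δ_C = -21.840 / 0.397 = -55.01 per mil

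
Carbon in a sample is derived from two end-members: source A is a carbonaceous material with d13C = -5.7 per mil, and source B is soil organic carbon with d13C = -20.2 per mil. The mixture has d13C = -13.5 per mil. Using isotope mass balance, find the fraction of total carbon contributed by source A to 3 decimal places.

δ_mix = f_A·δ_A + (1 − f_A)·δ_B  ⇒  f_A = (δ_mix − δ_B)/(δ_A − δ_B)
f_A = (-13.5 − (-20.2)) / (-5.7 − (-20.2))
f_A = 6.7 / 14.5 = 0.4621

0.462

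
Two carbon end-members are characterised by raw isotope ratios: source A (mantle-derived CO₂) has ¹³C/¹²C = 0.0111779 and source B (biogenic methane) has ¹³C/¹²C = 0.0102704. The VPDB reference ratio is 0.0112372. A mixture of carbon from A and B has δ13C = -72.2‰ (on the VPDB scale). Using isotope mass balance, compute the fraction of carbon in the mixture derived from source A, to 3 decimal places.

0.171

δ_A = (0.0111779/0.0112372 − 1)×1000 = (0.994723 − 1)×1000 = -5.277‰
δ_B = (0.0102704/0.0112372 − 1)×1000 = (0.913964 − 1)×1000 = -86.036‰
f_A = (δ_mix − δ_B)/(δ_A − δ_B) = (-72.2 − (-86.036))/(-5.277 − (-86.036))
f_A = 13.836 / 80.759 = 0.1713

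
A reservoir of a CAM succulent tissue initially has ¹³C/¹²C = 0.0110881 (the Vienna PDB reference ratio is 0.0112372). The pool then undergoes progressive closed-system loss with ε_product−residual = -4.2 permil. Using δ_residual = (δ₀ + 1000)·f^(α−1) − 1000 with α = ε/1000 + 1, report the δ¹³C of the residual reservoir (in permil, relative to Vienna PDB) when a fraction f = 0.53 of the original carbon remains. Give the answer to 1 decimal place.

-10.6 permil

δ₀ = (0.0110881/0.0112372 − 1)×1000 = (0.986732 − 1)×1000 = -13.268 permil
α − 1 = ε/1000 = -0.0042
f^(α−1) = 0.53^(-0.0042) = 1.002670
δ_res = (-13.268 + 1000) × 1.002670 − 1000 = 989.366 − 1000 = -10.63 permil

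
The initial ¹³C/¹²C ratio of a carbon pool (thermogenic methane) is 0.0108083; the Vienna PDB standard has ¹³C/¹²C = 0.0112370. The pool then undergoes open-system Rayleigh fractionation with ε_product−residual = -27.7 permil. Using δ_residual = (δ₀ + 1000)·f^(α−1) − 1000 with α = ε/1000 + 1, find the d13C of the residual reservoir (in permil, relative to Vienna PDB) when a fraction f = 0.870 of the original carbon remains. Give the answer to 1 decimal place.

-34.4 permil

δ₀ = (0.0108083/0.0112370 − 1)×1000 = (0.961849 − 1)×1000 = -38.151 permil
α − 1 = ε/1000 = -0.0277
f^(α−1) = 0.870^(-0.0277) = 1.003865
δ_res = (-38.151 + 1000) × 1.003865 − 1000 = 965.567 − 1000 = -34.43 permil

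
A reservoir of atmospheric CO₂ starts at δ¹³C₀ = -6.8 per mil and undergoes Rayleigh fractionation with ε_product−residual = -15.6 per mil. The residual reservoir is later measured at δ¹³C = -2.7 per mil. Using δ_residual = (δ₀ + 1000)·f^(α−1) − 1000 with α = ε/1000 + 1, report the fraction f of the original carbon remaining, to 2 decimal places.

0.77

α − 1 = ε/1000 = -0.0156
(δ_res + 1000)/(δ₀ + 1000) = (-2.7 + 1000)/(-6.8 + 1000) = 997.3/993.2 = 1.004128
f = 1.004128^(1/-0.0156) = exp(ln(1.004128)/-0.0156) = exp(0.00412/-0.0156)
f = exp(-0.2641) = 0.7679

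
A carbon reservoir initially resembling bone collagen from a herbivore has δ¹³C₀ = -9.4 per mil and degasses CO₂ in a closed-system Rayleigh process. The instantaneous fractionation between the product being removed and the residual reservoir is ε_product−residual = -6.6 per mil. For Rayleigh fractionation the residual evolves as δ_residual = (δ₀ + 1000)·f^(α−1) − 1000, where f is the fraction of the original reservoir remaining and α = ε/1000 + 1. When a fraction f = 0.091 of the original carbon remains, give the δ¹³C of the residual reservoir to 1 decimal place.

Rayleigh residual: δ_res = (δ₀ + 1000)·f^(α−1) − 1000
α = ε/1000 + 1 = 0.99340, so α − 1 = -0.00660
f^(α−1) = 0.091^(-0.00660) = 1.015945
δ_res = (-9.4 + 1000) × 1.015945 − 1000 = 1006.395 − 1000 = 6.40 per mil

6.4 per mil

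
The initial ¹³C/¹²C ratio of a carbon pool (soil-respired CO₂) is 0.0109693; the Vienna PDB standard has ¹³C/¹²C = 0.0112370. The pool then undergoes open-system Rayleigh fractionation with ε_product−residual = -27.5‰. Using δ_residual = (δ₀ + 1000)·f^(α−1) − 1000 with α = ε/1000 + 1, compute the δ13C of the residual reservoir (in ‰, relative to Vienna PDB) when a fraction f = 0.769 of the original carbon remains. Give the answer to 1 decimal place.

δ₀ = (0.0109693/0.0112370 − 1)×1000 = (0.976177 − 1)×1000 = -23.823‰
α − 1 = ε/1000 = -0.0275
f^(α−1) = 0.769^(-0.0275) = 1.007249
δ_res = (-23.823 + 1000) × 1.007249 − 1000 = 983.254 − 1000 = -16.75‰

-16.7‰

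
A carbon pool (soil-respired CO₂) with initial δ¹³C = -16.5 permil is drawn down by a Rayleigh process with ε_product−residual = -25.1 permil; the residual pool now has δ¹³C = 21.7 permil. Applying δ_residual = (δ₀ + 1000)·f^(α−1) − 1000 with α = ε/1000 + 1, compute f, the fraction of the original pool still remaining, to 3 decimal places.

0.219

α − 1 = ε/1000 = -0.0251
(δ_res + 1000)/(δ₀ + 1000) = (21.7 + 1000)/(-16.5 + 1000) = 1021.7/983.5 = 1.038841
f = 1.038841^(1/-0.0251) = exp(ln(1.038841)/-0.0251) = exp(0.03811/-0.0251)
f = exp(-1.5181) = 0.2191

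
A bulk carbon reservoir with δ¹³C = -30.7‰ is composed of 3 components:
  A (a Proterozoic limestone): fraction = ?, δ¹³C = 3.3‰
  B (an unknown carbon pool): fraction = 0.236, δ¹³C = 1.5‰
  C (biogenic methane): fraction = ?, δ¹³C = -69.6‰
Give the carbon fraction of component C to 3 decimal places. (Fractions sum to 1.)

0.461

Let f_C and f_A be the unknown fractions; fractions sum to 1 so f_C + f_A = 0.764.
Mass balance: Σ fᵢ·δᵢ = δ_bulk ⇒ f_C·(-69.6) + f_A·(3.3) = -30.7 − (0.354) = -31.054
Substitute f_A = 0.764 − f_C:
f_C·(-69.6 − 3.3) = -31.054 − 0.764×(3.3) = -33.575
f_C = -33.575 / -72.9 = 0.4606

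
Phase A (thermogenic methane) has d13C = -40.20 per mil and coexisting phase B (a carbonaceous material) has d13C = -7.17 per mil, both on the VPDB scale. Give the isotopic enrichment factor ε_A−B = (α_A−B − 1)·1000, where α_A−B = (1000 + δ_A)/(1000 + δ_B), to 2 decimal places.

α_A−B = (1000 + -40.20) / (1000 + -7.17) = 959.80 / 992.83 = 0.966731
ε_A−B = (0.966731 − 1) × 1000 = -33.269 per mil
(The approximation ε ≈ δ_A − δ_B would give -33.03 per mil.)

-33.27 per mil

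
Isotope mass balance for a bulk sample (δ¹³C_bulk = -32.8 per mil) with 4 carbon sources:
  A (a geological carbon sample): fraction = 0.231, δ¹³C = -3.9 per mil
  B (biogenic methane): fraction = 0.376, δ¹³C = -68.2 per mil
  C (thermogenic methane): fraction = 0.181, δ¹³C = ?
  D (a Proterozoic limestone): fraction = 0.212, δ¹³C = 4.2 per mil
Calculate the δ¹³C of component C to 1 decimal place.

-39.5 per mil

Isotope mass balance: δ_bulk = Σ fᵢ·δᵢ.
-32.8 = 0.231×(-3.9) + 0.376×(-68.2) + 0.181×δ_C + 0.212×(4.2)
0.181·δ_C = -32.8 − (-25.654) = -7.146
δ_C = -7.146 / 0.181 = -39.48 per mil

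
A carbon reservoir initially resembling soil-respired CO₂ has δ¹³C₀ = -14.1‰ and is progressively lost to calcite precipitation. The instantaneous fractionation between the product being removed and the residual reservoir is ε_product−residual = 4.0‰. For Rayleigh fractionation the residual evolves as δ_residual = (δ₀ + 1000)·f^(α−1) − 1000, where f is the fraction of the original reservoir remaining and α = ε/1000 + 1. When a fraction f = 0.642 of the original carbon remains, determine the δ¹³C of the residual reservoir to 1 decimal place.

-15.8‰

Rayleigh residual: δ_res = (δ₀ + 1000)·f^(α−1) − 1000
α = ε/1000 + 1 = 1.00400, so α − 1 = 0.00400
f^(α−1) = 0.642^(0.00400) = 0.998229
δ_res = (-14.1 + 1000) × 0.998229 − 1000 = 984.154 − 1000 = -15.85‰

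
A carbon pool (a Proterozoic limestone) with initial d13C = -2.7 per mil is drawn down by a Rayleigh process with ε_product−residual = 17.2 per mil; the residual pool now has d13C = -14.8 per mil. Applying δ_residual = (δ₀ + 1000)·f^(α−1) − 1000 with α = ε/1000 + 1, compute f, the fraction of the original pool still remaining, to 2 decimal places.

0.49

α − 1 = ε/1000 = 0.0172
(δ_res + 1000)/(δ₀ + 1000) = (-14.8 + 1000)/(-2.7 + 1000) = 985.2/997.3 = 0.987867
f = 0.987867^(1/0.0172) = exp(ln(0.987867)/0.0172) = exp(-0.01221/0.0172)
f = exp(-0.7097) = 0.4918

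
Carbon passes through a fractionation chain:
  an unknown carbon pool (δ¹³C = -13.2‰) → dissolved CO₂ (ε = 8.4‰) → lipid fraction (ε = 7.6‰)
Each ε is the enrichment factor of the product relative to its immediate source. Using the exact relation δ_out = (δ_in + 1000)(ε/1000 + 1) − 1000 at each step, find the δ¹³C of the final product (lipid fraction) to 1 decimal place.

step 1: δ = (-13.20 + 1000)·(8.4/1000 + 1) − 1000 = -4.91‰
step 2: δ = (-4.91 + 1000)·(7.6/1000 + 1) − 1000 = 2.65‰

2.7‰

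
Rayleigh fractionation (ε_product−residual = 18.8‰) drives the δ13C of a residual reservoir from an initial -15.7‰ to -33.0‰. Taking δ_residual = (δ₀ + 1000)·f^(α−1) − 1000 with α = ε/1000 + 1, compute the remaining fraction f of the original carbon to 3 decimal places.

0.389

α − 1 = ε/1000 = 0.0188
(δ_res + 1000)/(δ₀ + 1000) = (-33.0 + 1000)/(-15.7 + 1000) = 967.0/984.3 = 0.982424
f = 0.982424^(1/0.0188) = exp(ln(0.982424)/0.0188) = exp(-0.01773/0.0188)
f = exp(-0.9432) = 0.3894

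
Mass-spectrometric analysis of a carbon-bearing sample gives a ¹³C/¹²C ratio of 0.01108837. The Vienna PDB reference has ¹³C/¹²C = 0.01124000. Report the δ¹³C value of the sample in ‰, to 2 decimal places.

δ¹³C = (R_sample / R_standard − 1) × 1000
R_sample / R_standard = 0.01108837 / 0.01124000 = 0.986510
δ¹³C = (0.986510 − 1) × 1000 = -13.490‰

-13.49‰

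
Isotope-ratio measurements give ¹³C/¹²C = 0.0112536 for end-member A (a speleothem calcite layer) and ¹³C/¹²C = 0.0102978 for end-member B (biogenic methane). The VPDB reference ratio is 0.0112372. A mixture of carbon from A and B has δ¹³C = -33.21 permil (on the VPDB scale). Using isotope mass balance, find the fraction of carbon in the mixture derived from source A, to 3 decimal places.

δ_A = (0.0112536/0.0112372 − 1)×1000 = (1.001459 − 1)×1000 = 1.459 permil
δ_B = (0.0102978/0.0112372 − 1)×1000 = (0.916403 − 1)×1000 = -83.597 permil
f_A = (δ_mix − δ_B)/(δ_A − δ_B) = (-33.21 − (-83.597))/(1.459 − (-83.597))
f_A = 50.387 / 85.057 = 0.5924

0.592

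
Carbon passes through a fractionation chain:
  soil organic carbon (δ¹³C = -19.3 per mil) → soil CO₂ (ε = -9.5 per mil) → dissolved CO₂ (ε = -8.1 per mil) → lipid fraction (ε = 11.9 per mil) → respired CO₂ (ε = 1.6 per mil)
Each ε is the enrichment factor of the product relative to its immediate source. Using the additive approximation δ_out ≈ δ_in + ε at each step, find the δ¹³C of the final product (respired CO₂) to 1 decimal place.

step 1: δ ≈ -19.3 + (-9.5) = -28.8 per mil
step 2: δ ≈ -28.8 + (-8.1) = -36.9 per mil
step 3: δ ≈ -36.9 + (11.9) = -25.0 per mil
step 4: δ ≈ -25.0 + (1.6) = -23.4 per mil

-23.4 per mil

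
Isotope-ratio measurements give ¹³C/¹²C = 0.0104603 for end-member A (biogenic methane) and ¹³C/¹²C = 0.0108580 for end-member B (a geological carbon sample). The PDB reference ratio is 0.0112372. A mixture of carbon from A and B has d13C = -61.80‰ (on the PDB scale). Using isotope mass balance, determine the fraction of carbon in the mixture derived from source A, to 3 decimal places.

0.793

δ_A = (0.0104603/0.0112372 − 1)×1000 = (0.930864 − 1)×1000 = -69.136‰
δ_B = (0.0108580/0.0112372 − 1)×1000 = (0.966255 − 1)×1000 = -33.745‰
f_A = (δ_mix − δ_B)/(δ_A − δ_B) = (-61.80 − (-33.745))/(-69.136 − (-33.745))
f_A = -28.055 / -35.391 = 0.7927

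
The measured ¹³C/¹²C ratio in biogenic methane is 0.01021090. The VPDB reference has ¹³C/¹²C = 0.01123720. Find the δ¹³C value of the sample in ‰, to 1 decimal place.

δ¹³C = (R_sample / R_standard − 1) × 1000
R_sample / R_standard = 0.01021090 / 0.01123720 = 0.908669
δ¹³C = (0.908669 − 1) × 1000 = -91.33‰

-91.3‰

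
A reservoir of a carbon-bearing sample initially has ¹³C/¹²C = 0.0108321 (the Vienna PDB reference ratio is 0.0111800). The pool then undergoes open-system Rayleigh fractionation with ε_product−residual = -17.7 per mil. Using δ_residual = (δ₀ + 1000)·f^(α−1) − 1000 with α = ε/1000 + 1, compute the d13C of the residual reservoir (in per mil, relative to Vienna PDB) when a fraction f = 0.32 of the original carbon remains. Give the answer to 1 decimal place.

-11.4 per mil

δ₀ = (0.0108321/0.0111800 − 1)×1000 = (0.968882 − 1)×1000 = -31.118 per mil
α − 1 = ε/1000 = -0.0177
f^(α−1) = 0.32^(-0.0177) = 1.020373
δ_res = (-31.118 + 1000) × 1.020373 − 1000 = 988.621 − 1000 = -11.38 per mil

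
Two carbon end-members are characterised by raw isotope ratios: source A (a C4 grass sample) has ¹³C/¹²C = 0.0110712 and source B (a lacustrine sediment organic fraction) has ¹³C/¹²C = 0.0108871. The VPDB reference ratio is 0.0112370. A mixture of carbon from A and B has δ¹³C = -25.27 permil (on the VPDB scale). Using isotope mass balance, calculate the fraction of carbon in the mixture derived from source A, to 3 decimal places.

0.358

δ_A = (0.0110712/0.0112370 − 1)×1000 = (0.985245 − 1)×1000 = -14.755 permil
δ_B = (0.0108871/0.0112370 − 1)×1000 = (0.968862 − 1)×1000 = -31.138 permil
f_A = (δ_mix − δ_B)/(δ_A − δ_B) = (-25.27 − (-31.138))/(-14.755 − (-31.138))
f_A = 5.868 / 16.383 = 0.3582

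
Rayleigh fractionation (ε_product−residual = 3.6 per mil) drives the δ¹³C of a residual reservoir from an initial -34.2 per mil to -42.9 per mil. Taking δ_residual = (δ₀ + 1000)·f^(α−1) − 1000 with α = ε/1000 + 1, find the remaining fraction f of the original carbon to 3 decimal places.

α − 1 = ε/1000 = 0.0036
(δ_res + 1000)/(δ₀ + 1000) = (-42.9 + 1000)/(-34.2 + 1000) = 957.1/965.8 = 0.990992
f = 0.990992^(1/0.0036) = exp(ln(0.990992)/0.0036) = exp(-0.00905/0.0036)
f = exp(-2.5136) = 0.0810

0.081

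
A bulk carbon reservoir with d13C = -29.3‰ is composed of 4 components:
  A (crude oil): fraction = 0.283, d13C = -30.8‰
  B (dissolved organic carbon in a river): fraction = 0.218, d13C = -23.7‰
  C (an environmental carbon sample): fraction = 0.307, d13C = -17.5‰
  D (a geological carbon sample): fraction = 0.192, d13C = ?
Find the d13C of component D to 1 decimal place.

-52.3‰

Isotope mass balance: δ_bulk = Σ fᵢ·δᵢ.
-29.3 = 0.283×(-30.8) + 0.218×(-23.7) + 0.307×(-17.5) + 0.192×δ_D
0.192·δ_D = -29.3 − (-19.255) = -10.045
δ_D = -10.045 / 0.192 = -52.32‰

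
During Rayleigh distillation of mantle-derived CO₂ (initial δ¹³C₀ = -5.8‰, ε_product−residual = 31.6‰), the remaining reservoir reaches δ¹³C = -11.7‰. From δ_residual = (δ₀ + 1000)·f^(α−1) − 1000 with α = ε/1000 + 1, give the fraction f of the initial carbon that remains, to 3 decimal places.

0.828

α − 1 = ε/1000 = 0.0316
(δ_res + 1000)/(δ₀ + 1000) = (-11.7 + 1000)/(-5.8 + 1000) = 988.3/994.2 = 0.994066
f = 0.994066^(1/0.0316) = exp(ln(0.994066)/0.0316) = exp(-0.00595/0.0316)
f = exp(-0.1884) = 0.8283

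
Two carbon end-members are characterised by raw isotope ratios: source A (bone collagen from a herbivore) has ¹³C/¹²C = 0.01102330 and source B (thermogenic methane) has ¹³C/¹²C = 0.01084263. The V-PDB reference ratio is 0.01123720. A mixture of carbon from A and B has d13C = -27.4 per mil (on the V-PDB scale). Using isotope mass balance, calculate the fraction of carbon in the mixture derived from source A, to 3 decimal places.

0.480

δ_A = (0.01102330/0.01123720 − 1)×1000 = (0.980965 − 1)×1000 = -19.035 per mil
δ_B = (0.01084263/0.01123720 − 1)×1000 = (0.964887 − 1)×1000 = -35.113 per mil
f_A = (δ_mix − δ_B)/(δ_A − δ_B) = (-27.4 − (-35.113))/(-19.035 − (-35.113))
f_A = 7.713 / 16.078 = 0.4797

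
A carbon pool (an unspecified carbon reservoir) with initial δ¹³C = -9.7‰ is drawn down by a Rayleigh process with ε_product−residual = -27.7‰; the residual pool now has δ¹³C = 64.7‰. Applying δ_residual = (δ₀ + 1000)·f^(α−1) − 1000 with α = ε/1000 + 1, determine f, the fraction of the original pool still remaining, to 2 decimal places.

0.07

α − 1 = ε/1000 = -0.0277
(δ_res + 1000)/(δ₀ + 1000) = (64.7 + 1000)/(-9.7 + 1000) = 1064.7/990.3 = 1.075129
f = 1.075129^(1/-0.0277) = exp(ln(1.075129)/-0.0277) = exp(0.07244/-0.0277)
f = exp(-2.6152) = 0.0732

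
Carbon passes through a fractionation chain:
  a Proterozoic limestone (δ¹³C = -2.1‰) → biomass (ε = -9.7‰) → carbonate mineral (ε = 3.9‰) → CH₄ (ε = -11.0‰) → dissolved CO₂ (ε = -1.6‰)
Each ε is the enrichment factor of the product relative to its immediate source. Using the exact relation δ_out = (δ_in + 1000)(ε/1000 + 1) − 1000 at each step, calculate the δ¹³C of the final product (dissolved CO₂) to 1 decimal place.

-20.4‰

step 1: δ = (-2.10 + 1000)·(-9.7/1000 + 1) − 1000 = -11.78‰
step 2: δ = (-11.78 + 1000)·(3.9/1000 + 1) − 1000 = -7.93‰
step 3: δ = (-7.93 + 1000)·(-11.0/1000 + 1) − 1000 = -18.84‰
step 4: δ = (-18.84 + 1000)·(-1.6/1000 + 1) − 1000 = -20.41‰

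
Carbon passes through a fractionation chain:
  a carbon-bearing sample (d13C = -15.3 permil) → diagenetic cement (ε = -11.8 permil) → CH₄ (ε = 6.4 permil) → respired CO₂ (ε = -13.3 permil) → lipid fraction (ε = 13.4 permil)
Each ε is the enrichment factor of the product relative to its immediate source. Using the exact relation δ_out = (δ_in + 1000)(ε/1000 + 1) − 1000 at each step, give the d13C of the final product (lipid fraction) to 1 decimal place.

step 1: δ = (-15.30 + 1000)·(-11.8/1000 + 1) − 1000 = -26.92 permil
step 2: δ = (-26.92 + 1000)·(6.4/1000 + 1) − 1000 = -20.69 permil
step 3: δ = (-20.69 + 1000)·(-13.3/1000 + 1) − 1000 = -33.72 permil
step 4: δ = (-33.72 + 1000)·(13.4/1000 + 1) − 1000 = -20.77 permil

-20.8 permil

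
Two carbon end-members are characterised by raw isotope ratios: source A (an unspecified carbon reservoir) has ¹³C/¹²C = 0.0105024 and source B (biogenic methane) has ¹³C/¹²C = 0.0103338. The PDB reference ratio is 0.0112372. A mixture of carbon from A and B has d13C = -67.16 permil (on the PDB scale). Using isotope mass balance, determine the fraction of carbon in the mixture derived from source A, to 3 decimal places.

δ_A = (0.0105024/0.0112372 − 1)×1000 = (0.934610 − 1)×1000 = -65.390 permil
δ_B = (0.0103338/0.0112372 − 1)×1000 = (0.919606 − 1)×1000 = -80.394 permil
f_A = (δ_mix − δ_B)/(δ_A − δ_B) = (-67.16 − (-80.394))/(-65.390 − (-80.394))
f_A = 13.234 / 15.004 = 0.8820

0.882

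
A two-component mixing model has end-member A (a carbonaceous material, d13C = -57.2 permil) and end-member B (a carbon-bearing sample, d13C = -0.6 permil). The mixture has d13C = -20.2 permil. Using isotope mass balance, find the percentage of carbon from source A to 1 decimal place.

δ_mix = f_A·δ_A + (1 − f_A)·δ_B  ⇒  f_A = (δ_mix − δ_B)/(δ_A − δ_B)
f_A = (-20.2 − (-0.6)) / (-57.2 − (-0.6))
f_A = -19.6 / -56.6 = 0.3463

34.6%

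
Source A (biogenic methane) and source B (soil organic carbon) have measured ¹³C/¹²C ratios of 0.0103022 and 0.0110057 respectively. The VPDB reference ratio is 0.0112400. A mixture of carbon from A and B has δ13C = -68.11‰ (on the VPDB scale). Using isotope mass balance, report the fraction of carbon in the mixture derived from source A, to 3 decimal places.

0.755

δ_A = (0.0103022/0.0112400 − 1)×1000 = (0.916566 − 1)×1000 = -83.434‰
δ_B = (0.0110057/0.0112400 − 1)×1000 = (0.979155 − 1)×1000 = -20.845‰
f_A = (δ_mix − δ_B)/(δ_A − δ_B) = (-68.11 − (-20.845))/(-83.434 − (-20.845))
f_A = -47.265 / -62.589 = 0.7552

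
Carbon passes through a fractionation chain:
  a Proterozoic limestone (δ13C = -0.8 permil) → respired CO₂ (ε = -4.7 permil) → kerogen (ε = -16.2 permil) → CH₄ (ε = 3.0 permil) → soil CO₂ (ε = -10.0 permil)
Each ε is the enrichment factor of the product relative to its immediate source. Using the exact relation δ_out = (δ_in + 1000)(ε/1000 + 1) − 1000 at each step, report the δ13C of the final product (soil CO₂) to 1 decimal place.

step 1: δ = (-0.80 + 1000)·(-4.7/1000 + 1) − 1000 = -5.50 permil
step 2: δ = (-5.50 + 1000)·(-16.2/1000 + 1) − 1000 = -21.61 permil
step 3: δ = (-21.61 + 1000)·(3.0/1000 + 1) − 1000 = -18.67 permil
step 4: δ = (-18.67 + 1000)·(-10.0/1000 + 1) − 1000 = -28.49 permil

-28.5 permil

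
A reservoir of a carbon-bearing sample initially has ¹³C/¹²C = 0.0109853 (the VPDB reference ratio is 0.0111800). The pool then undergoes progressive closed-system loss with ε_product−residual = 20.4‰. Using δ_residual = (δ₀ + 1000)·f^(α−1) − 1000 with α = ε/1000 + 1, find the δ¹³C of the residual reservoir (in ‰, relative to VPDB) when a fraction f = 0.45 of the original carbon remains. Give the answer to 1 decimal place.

δ₀ = (0.0109853/0.0111800 − 1)×1000 = (0.982585 − 1)×1000 = -17.415‰
α − 1 = ε/1000 = 0.0204
f^(α−1) = 0.45^(0.0204) = 0.983842
δ_res = (-17.415 + 1000) × 0.983842 − 1000 = 966.709 − 1000 = -33.29‰

-33.3‰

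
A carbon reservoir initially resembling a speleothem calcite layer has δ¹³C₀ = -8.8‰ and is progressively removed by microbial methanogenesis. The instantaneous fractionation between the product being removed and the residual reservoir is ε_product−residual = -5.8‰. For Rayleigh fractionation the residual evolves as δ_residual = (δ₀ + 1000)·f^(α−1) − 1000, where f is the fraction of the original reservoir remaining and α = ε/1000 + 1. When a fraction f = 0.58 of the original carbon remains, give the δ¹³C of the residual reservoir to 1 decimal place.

-5.7‰

Rayleigh residual: δ_res = (δ₀ + 1000)·f^(α−1) − 1000
α = ε/1000 + 1 = 0.99420, so α − 1 = -0.00580
f^(α−1) = 0.58^(-0.00580) = 1.003164
δ_res = (-8.8 + 1000) × 1.003164 − 1000 = 994.337 − 1000 = -5.66‰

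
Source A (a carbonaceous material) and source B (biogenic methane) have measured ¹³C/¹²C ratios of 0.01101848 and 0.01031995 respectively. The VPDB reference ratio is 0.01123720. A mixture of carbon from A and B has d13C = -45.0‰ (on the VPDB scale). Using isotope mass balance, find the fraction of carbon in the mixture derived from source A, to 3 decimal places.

0.589

δ_A = (0.01101848/0.01123720 − 1)×1000 = (0.980536 − 1)×1000 = -19.464‰
δ_B = (0.01031995/0.01123720 − 1)×1000 = (0.918374 − 1)×1000 = -81.626‰
f_A = (δ_mix − δ_B)/(δ_A − δ_B) = (-45.0 − (-81.626))/(-19.464 − (-81.626))
f_A = 36.626 / 62.162 = 0.5892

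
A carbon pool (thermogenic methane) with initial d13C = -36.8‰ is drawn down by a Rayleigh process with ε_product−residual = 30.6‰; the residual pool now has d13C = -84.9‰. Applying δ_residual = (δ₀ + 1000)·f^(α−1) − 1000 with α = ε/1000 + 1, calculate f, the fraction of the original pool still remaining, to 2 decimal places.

0.19

α − 1 = ε/1000 = 0.0306
(δ_res + 1000)/(δ₀ + 1000) = (-84.9 + 1000)/(-36.8 + 1000) = 915.1/963.2 = 0.950062
f = 0.950062^(1/0.0306) = exp(ln(0.950062)/0.0306) = exp(-0.05123/0.0306)
f = exp(-1.6741) = 0.1875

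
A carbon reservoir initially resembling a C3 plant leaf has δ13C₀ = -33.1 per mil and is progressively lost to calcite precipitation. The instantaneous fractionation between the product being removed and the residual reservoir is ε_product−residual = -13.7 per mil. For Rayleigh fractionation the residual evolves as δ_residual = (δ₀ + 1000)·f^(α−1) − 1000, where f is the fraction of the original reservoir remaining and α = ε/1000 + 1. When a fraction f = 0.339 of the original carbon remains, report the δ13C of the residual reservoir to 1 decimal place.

Rayleigh residual: δ_res = (δ₀ + 1000)·f^(α−1) − 1000
α = ε/1000 + 1 = 0.98630, so α − 1 = -0.01370
f^(α−1) = 0.339^(-0.01370) = 1.014930
δ_res = (-33.1 + 1000) × 1.014930 − 1000 = 981.336 − 1000 = -18.66 per mil

-18.7 per mil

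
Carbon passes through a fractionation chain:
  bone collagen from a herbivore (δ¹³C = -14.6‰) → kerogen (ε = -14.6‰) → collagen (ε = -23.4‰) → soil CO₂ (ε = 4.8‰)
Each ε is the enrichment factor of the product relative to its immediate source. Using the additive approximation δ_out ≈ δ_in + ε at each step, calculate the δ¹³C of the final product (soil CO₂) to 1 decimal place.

-47.8‰

step 1: δ ≈ -14.6 + (-14.6) = -29.2‰
step 2: δ ≈ -29.2 + (-23.4) = -52.6‰
step 3: δ ≈ -52.6 + (4.8) = -47.8‰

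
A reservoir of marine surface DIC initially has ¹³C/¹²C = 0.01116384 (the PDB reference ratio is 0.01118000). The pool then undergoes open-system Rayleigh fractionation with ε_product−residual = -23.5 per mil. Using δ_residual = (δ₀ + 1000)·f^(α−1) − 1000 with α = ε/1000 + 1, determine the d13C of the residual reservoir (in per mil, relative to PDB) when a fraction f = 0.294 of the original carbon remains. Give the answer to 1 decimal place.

δ₀ = (0.01116384/0.01118000 − 1)×1000 = (0.998555 − 1)×1000 = -1.445 per mil
α − 1 = ε/1000 = -0.0235
f^(α−1) = 0.294^(-0.0235) = 1.029186
δ_res = (-1.445 + 1000) × 1.029186 − 1000 = 1027.698 − 1000 = 27.70 per mil

27.7 per mil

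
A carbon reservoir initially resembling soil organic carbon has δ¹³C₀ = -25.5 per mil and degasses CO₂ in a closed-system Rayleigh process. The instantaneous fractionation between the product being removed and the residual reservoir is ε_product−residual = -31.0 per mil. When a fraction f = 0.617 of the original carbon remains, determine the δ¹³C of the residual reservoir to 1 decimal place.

-10.8 per mil

Rayleigh residual: δ_res = (δ₀ + 1000)·f^(α−1) − 1000
α = ε/1000 + 1 = 0.96900, so α − 1 = -0.03100
f^(α−1) = 0.617^(-0.03100) = 1.015082
δ_res = (-25.5 + 1000) × 1.015082 − 1000 = 989.197 − 1000 = -10.80 per mil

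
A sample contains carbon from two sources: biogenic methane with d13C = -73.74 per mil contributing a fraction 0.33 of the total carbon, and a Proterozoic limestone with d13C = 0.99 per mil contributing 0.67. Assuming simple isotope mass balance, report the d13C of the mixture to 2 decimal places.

δ_mix = f_A·δ_A + f_B·δ_B
δ_mix = 0.33 × (-73.74) + 0.67 × (0.99)
δ_mix = -24.334 + 0.663 = -23.671 per mil

-23.67 per mil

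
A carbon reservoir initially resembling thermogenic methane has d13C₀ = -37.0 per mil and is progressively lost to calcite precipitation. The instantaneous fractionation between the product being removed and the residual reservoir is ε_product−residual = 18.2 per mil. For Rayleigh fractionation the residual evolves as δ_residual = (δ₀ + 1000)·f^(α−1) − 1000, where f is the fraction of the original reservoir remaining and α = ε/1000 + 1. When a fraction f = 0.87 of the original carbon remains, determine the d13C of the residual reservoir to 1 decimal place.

Rayleigh residual: δ_res = (δ₀ + 1000)·f^(α−1) − 1000
α = ε/1000 + 1 = 1.01820, so α − 1 = 0.01820
f^(α−1) = 0.87^(0.01820) = 0.997469
δ_res = (-37.0 + 1000) × 0.997469 − 1000 = 960.562 − 1000 = -39.44 per mil

-39.4 per mil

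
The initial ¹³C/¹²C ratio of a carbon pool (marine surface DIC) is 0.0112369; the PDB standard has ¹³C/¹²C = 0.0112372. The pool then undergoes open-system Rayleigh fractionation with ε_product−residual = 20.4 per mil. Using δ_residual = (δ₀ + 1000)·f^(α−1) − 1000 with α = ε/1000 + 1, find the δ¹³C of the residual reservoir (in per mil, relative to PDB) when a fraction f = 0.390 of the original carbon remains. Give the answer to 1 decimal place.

δ₀ = (0.0112369/0.0112372 − 1)×1000 = (0.999973 − 1)×1000 = -0.027 per mil
α − 1 = ε/1000 = 0.0204
f^(α−1) = 0.390^(0.0204) = 0.980974
δ_res = (-0.027 + 1000) × 0.980974 − 1000 = 980.948 − 1000 = -19.05 per mil

-19.1 per mil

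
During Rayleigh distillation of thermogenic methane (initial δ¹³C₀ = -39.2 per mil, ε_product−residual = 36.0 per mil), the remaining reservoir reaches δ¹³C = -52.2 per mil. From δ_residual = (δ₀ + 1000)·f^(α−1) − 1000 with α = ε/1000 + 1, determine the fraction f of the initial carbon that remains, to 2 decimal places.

0.68

α − 1 = ε/1000 = 0.0360
(δ_res + 1000)/(δ₀ + 1000) = (-52.2 + 1000)/(-39.2 + 1000) = 947.8/960.8 = 0.986470
f = 0.986470^(1/0.0360) = exp(ln(0.986470)/0.0360) = exp(-0.01362/0.0360)
f = exp(-0.3784) = 0.6849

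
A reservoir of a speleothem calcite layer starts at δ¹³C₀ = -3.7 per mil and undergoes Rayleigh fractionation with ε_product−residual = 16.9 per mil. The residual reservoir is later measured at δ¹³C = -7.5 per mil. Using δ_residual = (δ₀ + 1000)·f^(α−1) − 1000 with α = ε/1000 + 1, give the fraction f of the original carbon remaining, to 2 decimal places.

0.80

α − 1 = ε/1000 = 0.0169
(δ_res + 1000)/(δ₀ + 1000) = (-7.5 + 1000)/(-3.7 + 1000) = 992.5/996.3 = 0.996186
f = 0.996186^(1/0.0169) = exp(ln(0.996186)/0.0169) = exp(-0.00382/0.0169)
f = exp(-0.2261) = 0.7976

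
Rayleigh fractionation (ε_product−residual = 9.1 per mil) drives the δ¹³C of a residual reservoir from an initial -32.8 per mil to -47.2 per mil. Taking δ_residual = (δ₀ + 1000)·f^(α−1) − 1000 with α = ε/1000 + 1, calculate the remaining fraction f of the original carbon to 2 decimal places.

α − 1 = ε/1000 = 0.0091
(δ_res + 1000)/(δ₀ + 1000) = (-47.2 + 1000)/(-32.8 + 1000) = 952.8/967.2 = 0.985112
f = 0.985112^(1/0.0091) = exp(ln(0.985112)/0.0091) = exp(-0.01500/0.0091)
f = exp(-1.6484) = 0.1924

0.19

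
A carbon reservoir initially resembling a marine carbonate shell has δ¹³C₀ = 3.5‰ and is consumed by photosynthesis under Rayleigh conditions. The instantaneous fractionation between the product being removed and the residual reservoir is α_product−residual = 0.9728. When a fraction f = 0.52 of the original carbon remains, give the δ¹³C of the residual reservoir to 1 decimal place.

21.5‰

Rayleigh residual: δ_res = (δ₀ + 1000)·f^(α−1) − 1000
α − 1 = -0.02720
f^(α−1) = 0.52^(-0.02720) = 1.017946
δ_res = (3.5 + 1000) × 1.017946 − 1000 = 1021.509 − 1000 = 21.51‰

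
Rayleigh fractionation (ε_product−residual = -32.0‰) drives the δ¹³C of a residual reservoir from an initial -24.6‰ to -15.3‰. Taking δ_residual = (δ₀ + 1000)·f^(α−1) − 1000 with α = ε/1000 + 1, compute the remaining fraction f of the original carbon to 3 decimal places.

α − 1 = ε/1000 = -0.0320
(δ_res + 1000)/(δ₀ + 1000) = (-15.3 + 1000)/(-24.6 + 1000) = 984.7/975.4 = 1.009535
f = 1.009535^(1/-0.0320) = exp(ln(1.009535)/-0.0320) = exp(0.00949/-0.0320)
f = exp(-0.2965) = 0.7434

0.743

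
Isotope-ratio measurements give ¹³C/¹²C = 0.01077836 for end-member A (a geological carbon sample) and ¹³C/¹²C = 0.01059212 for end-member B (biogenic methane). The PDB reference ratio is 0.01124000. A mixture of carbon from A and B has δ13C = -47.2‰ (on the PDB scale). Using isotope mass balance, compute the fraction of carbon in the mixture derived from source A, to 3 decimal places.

0.630

δ_A = (0.01077836/0.01124000 − 1)×1000 = (0.958929 − 1)×1000 = -41.071‰
δ_B = (0.01059212/0.01124000 − 1)×1000 = (0.942359 − 1)×1000 = -57.641‰
f_A = (δ_mix − δ_B)/(δ_A − δ_B) = (-47.2 − (-57.641))/(-41.071 − (-57.641))
f_A = 10.441 / 16.569 = 0.6301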